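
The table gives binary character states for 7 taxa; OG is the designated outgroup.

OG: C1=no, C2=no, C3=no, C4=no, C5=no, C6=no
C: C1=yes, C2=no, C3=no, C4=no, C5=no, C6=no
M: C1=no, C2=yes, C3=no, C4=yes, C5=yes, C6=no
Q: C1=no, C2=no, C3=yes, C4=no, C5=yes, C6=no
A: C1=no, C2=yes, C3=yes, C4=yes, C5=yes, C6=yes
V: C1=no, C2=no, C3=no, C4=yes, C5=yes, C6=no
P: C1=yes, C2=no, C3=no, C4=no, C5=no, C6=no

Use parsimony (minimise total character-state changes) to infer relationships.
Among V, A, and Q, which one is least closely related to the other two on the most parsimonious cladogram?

The outgroup has state 'no' for every character, so 'yes' is the derived state throughout.
C1: derived state 'yes' in C and P only — synapomorphy for {C, P}.
C2 (derived state 'yes') is shared by A and M — a synapomorphy uniting that clade.
C3 groups A and Q, which is incompatible with the clades supported by the remaining characters; treating it as convergent (homoplasy) costs fewer steps than any alternative tree.
Only A, M, and V show the derived state 'yes' for C4, supporting them as a clade.
C5: derived state 'yes' in A, M, Q, and V only — synapomorphy for {A, M, Q, V}.
C6 (derived state 'yes') is unique to A (autapomorphy; uninformative for grouping).
Most parsimonious ingroup topology: ((C,P),(((M,A),V),Q)).
A and V share a more recent common ancestor with each other than either does with Q, so Q is the least closely related of the three.

Q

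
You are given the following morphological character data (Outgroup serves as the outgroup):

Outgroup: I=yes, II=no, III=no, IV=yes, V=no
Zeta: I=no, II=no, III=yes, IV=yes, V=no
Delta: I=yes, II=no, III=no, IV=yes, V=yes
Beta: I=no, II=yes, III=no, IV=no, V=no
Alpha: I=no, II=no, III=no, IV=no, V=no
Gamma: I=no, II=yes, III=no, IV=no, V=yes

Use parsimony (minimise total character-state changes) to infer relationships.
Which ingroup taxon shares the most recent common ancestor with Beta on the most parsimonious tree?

Character polarity is set by the outgroup: the derived state is whichever differs from the outgroup's state, so for I, IV the derived state is 'no', and for the remaining characters it is 'yes'.
Only Alpha, Beta, Gamma, and Zeta show the derived state 'no' for I, supporting them as a clade.
II: derived state 'yes' in Beta and Gamma only — synapomorphy for {Beta, Gamma}.
III: derived state 'yes' in Zeta only — an autapomorphy, so it tells us nothing about relationships among taxa.
IV: derived state 'no' in Alpha, Beta, and Gamma only — synapomorphy for {Alpha, Beta, Gamma}.
V (state 'yes') occurs in Delta and Gamma but conflicts with the nesting implied by the other characters — most parsimoniously interpreted as homoplasy.
Most parsimonious ingroup topology: ((Zeta,((Beta,Gamma),Alpha)),Delta).
Beta and Gamma form a cherry on this tree, so they are sister taxa.

Gamma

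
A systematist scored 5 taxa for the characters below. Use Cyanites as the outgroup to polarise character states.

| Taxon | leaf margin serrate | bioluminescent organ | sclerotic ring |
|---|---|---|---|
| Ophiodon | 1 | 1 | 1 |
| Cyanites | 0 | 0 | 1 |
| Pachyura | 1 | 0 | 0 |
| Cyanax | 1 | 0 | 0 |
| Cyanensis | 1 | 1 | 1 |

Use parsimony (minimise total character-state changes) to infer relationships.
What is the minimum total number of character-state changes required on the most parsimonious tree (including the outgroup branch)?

Character polarity is set by the outgroup: the derived state is whichever differs from the outgroup's state, so for sclerotic ring the derived state is '0', and for the remaining characters it is '1'.
All ingroup taxa share the derived state '1' for leaf margin serrate; it defines the ingroup but does not resolve relationships within it.
Only Cyanensis and Ophiodon show the derived state '1' for bioluminescent organ, supporting them as a clade.
sclerotic ring: derived state '0' in Cyanax and Pachyura only — synapomorphy for {Cyanax, Pachyura}.
Most parsimonious ingroup topology: ((Pachyura,Cyanax),(Ophiodon,Cyanensis)).
Changes per character on this tree: leaf margin serrate: 1; bioluminescent organ: 1; sclerotic ring: 1.
Total = 3.

3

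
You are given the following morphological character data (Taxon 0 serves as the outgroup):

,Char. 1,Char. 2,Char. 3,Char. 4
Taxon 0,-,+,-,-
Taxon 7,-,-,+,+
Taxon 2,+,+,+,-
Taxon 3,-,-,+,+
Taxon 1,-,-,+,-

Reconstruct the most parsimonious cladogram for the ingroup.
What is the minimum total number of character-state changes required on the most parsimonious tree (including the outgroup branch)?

Character polarity is set by the outgroup: the derived state is whichever differs from the outgroup's state, so for Char. 2 the derived state is '-', and for the remaining characters it is '+'.
Char. 1: derived state '+' in Taxon 2 only — an autapomorphy, so it tells us nothing about relationships among taxa.
Char. 2 (derived state '-') is shared by Taxon 1, Taxon 3, and Taxon 7 — a synapomorphy uniting that clade.
All ingroup taxa share the derived state '+' for Char. 3; it defines the ingroup but does not resolve relationships within it.
Only Taxon 3 and Taxon 7 show the derived state '+' for Char. 4, supporting them as a clade.
Most parsimonious ingroup topology: (((Taxon 7,Taxon 3),Taxon 1),Taxon 2).
Changes per character on this tree: Char. 1: 1; Char. 2: 1; Char. 3: 1; Char. 4: 1.
Total = 4.

4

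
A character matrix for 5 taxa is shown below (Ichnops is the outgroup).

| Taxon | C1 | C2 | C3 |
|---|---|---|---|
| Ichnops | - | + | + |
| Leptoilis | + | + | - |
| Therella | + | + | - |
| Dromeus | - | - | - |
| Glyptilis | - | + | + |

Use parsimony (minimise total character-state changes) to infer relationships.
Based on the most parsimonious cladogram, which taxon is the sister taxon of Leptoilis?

Therella

Character polarity is set by the outgroup: the derived state is whichever differs from the outgroup's state, so for C2, C3 the derived state is '-', and for the remaining characters it is '+'.
Only Leptoilis and Therella show the derived state '+' for C1, supporting them as a clade.
C2 (derived state '-') is unique to Dromeus (autapomorphy; uninformative for grouping).
C3: derived state '-' in Dromeus, Leptoilis, and Therella only — synapomorphy for {Dromeus, Leptoilis, Therella}.
Most parsimonious ingroup topology: (((Leptoilis,Therella),Dromeus),Glyptilis).
Leptoilis and Therella form a cherry on this tree, so they are sister taxa.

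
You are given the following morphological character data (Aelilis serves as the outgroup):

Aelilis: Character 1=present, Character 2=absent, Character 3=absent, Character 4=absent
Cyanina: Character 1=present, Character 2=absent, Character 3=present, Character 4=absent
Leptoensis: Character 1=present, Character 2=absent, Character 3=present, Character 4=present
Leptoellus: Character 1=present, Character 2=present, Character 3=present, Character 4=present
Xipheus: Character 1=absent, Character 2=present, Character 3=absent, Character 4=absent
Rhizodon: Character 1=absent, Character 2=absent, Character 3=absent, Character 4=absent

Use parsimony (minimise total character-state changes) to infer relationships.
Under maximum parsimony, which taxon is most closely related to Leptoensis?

Leptoellus

Character polarity is set by the outgroup: the derived state is whichever differs from the outgroup's state, so for Character 1 the derived state is 'absent', and for the remaining characters it is 'present'.
Only Rhizodon and Xipheus show the derived state 'absent' for Character 1, supporting them as a clade.
Character 2 (state 'present') occurs in Leptoellus and Xipheus but conflicts with the nesting implied by the other characters — most parsimoniously interpreted as homoplasy.
Character 3: derived state 'present' in Cyanina, Leptoellus, and Leptoensis only — synapomorphy for {Cyanina, Leptoellus, Leptoensis}.
Character 4: derived state 'present' in Leptoellus and Leptoensis only — synapomorphy for {Leptoellus, Leptoensis}.
Most parsimonious ingroup topology: ((Cyanina,(Leptoensis,Leptoellus)),(Xipheus,Rhizodon)).
Leptoensis and Leptoellus form a cherry on this tree, so they are sister taxa.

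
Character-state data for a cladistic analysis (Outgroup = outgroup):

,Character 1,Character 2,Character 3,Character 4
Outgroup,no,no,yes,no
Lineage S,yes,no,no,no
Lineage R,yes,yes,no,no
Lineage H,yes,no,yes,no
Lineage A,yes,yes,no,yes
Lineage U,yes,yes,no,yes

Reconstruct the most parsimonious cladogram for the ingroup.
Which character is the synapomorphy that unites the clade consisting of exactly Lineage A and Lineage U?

Character 4

Character polarity is set by the outgroup: the derived state is whichever differs from the outgroup's state, so for Character 3 the derived state is 'no', and for the remaining characters it is 'yes'.
All ingroup taxa share the derived state 'yes' for Character 1; it defines the ingroup but does not resolve relationships within it.
Character 2: derived state 'yes' in Lineage A, Lineage R, and Lineage U only — synapomorphy for {Lineage A, Lineage R, Lineage U}.
Only Lineage A, Lineage R, Lineage S, and Lineage U show the derived state 'no' for Character 3, supporting them as a clade.
Only Lineage A and Lineage U show the derived state 'yes' for Character 4, supporting them as a clade.
Most parsimonious ingroup topology: ((Lineage S,(Lineage R,(Lineage A,Lineage U))),Lineage H).
The clade {Lineage A, Lineage U} is supported by Character 4: its derived state 'yes' occurs in exactly those taxa and in no other taxon (including the outgroup).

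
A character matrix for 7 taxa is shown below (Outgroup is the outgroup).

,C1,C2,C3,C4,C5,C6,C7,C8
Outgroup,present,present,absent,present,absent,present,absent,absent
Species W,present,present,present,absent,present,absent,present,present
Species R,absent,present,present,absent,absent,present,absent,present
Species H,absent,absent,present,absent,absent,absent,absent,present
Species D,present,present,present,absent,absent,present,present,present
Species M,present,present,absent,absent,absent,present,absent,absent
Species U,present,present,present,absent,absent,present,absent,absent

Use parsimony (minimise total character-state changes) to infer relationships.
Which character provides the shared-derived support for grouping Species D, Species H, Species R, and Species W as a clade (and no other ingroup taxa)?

C8

Character polarity is set by the outgroup: the derived state is whichever differs from the outgroup's state, so for C1, C2, C4, C6 the derived state is 'absent', and for the remaining characters it is 'present'.
C1 (derived state 'absent') is shared by Species H and Species R — a synapomorphy uniting that clade.
C2: derived state 'absent' in Species H only — an autapomorphy, so it tells us nothing about relationships among taxa.
C3 (derived state 'present') is shared by Species D, Species H, Species R, Species U, and Species W — a synapomorphy uniting that clade.
All ingroup taxa share the derived state 'absent' for C4; it defines the ingroup but does not resolve relationships within it.
C5: derived state 'present' in Species W only — an autapomorphy, so it tells us nothing about relationships among taxa.
C6 groups Species H and Species W, which is incompatible with the clades supported by the remaining characters; treating it as convergent (homoplasy) costs fewer steps than any alternative tree.
Only Species D and Species W show the derived state 'present' for C7, supporting them as a clade.
Only Species D, Species H, Species R, and Species W show the derived state 'present' for C8, supporting them as a clade.
Most parsimonious ingroup topology: ((((Species W,Species D),(Species R,Species H)),Species U),Species M).
The clade {Species D, Species H, Species R, Species W} is supported by C8: its derived state 'present' occurs in exactly those taxa and in no other taxon (including the outgroup).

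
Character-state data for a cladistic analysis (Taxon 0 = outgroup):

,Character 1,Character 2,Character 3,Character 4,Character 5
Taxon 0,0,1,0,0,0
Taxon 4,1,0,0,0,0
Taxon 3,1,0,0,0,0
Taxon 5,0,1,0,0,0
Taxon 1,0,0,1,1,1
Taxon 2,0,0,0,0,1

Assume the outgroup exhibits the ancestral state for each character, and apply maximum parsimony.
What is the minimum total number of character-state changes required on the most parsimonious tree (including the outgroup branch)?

Character polarity is set by the outgroup: the derived state is whichever differs from the outgroup's state, so for Character 2 the derived state is '0', and for the remaining characters it is '1'.
Character 1: derived state '1' in Taxon 3 and Taxon 4 only — synapomorphy for {Taxon 3, Taxon 4}.
Character 2 (derived state '0') is shared by Taxon 1, Taxon 2, Taxon 3, and Taxon 4 — a synapomorphy uniting that clade.
Character 3 (derived state '1') is unique to Taxon 1 (autapomorphy; uninformative for grouping).
Character 4 (derived state '1') is unique to Taxon 1 (autapomorphy; uninformative for grouping).
Only Taxon 1 and Taxon 2 show the derived state '1' for Character 5, supporting them as a clade.
Most parsimonious ingroup topology: (((Taxon 4,Taxon 3),(Taxon 1,Taxon 2)),Taxon 5).
Changes per character on this tree: Character 1: 1; Character 2: 1; Character 3: 1; Character 4: 1; Character 5: 1.
Total = 5.

5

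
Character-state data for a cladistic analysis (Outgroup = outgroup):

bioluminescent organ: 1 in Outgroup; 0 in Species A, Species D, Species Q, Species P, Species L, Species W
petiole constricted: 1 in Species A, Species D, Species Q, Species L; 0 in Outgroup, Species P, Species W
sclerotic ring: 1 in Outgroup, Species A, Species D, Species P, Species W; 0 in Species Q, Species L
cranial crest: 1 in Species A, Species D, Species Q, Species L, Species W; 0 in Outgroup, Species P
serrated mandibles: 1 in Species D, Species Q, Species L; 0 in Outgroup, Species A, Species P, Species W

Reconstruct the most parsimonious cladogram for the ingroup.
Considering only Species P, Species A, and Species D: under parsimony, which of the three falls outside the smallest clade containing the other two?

Species P

Character polarity is set by the outgroup: the derived state is whichever differs from the outgroup's state, so for bioluminescent organ, sclerotic ring the derived state is '0', and for the remaining characters it is '1'.
All ingroup taxa share the derived state '0' for bioluminescent organ; it defines the ingroup but does not resolve relationships within it.
petiole constricted: derived state '1' in Species A, Species D, Species L, and Species Q only — synapomorphy for {Species A, Species D, Species L, Species Q}.
sclerotic ring (derived state '0') is shared by Species L and Species Q — a synapomorphy uniting that clade.
cranial crest: derived state '1' in Species A, Species D, Species L, Species Q, and Species W only — synapomorphy for {Species A, Species D, Species L, Species Q, Species W}.
Only Species D, Species L, and Species Q show the derived state '1' for serrated mandibles, supporting them as a clade.
Most parsimonious ingroup topology: (((Species A,(Species D,(Species Q,Species L))),Species W),Species P).
Species D and Species A share a more recent common ancestor with each other than either does with Species P, so Species P is the least closely related of the three.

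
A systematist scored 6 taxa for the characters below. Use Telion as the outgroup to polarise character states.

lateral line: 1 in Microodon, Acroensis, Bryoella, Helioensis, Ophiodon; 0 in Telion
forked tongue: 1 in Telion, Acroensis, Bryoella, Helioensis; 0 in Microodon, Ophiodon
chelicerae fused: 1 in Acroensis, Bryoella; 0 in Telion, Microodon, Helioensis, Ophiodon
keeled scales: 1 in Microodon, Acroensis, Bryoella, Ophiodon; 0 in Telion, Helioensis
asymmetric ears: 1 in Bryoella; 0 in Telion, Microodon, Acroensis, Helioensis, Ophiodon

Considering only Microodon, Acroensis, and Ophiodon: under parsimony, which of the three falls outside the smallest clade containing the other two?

Acroensis

Character polarity is set by the outgroup: the derived state is whichever differs from the outgroup's state, so for forked tongue the derived state is '0', and for the remaining characters it is '1'.
All ingroup taxa share the derived state '1' for lateral line; it defines the ingroup but does not resolve relationships within it.
forked tongue (derived state '0') is shared by Microodon and Ophiodon — a synapomorphy uniting that clade.
chelicerae fused: derived state '1' in Acroensis and Bryoella only — synapomorphy for {Acroensis, Bryoella}.
keeled scales (derived state '1') is shared by Acroensis, Bryoella, Microodon, and Ophiodon — a synapomorphy uniting that clade.
asymmetric ears: derived state '1' in Bryoella only — an autapomorphy, so it tells us nothing about relationships among taxa.
Most parsimonious ingroup topology: (((Microodon,Ophiodon),(Acroensis,Bryoella)),Helioensis).
Ophiodon and Microodon share a more recent common ancestor with each other than either does with Acroensis, so Acroensis is the least closely related of the three.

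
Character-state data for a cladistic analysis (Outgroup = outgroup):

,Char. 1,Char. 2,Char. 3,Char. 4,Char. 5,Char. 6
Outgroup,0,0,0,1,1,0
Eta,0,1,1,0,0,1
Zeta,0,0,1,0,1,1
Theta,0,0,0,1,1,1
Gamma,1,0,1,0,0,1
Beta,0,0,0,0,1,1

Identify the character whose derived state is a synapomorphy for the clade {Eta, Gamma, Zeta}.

Char. 3

Character polarity is set by the outgroup: the derived state is whichever differs from the outgroup's state, so for Char. 4, Char. 5 the derived state is '0', and for the remaining characters it is '1'.
Char. 1 (derived state '1') is unique to Gamma (autapomorphy; uninformative for grouping).
Char. 2 (derived state '1') is unique to Eta (autapomorphy; uninformative for grouping).
Char. 3: derived state '1' in Eta, Gamma, and Zeta only — synapomorphy for {Eta, Gamma, Zeta}.
Char. 4: derived state '0' in Beta, Eta, Gamma, and Zeta only — synapomorphy for {Beta, Eta, Gamma, Zeta}.
Char. 5: derived state '0' in Eta and Gamma only — synapomorphy for {Eta, Gamma}.
All ingroup taxa share the derived state '1' for Char. 6; it defines the ingroup but does not resolve relationships within it.
Most parsimonious ingroup topology: ((((Eta,Gamma),Zeta),Beta),Theta).
The clade {Eta, Gamma, Zeta} is supported by Char. 3: its derived state '1' occurs in exactly those taxa and in no other taxon (including the outgroup).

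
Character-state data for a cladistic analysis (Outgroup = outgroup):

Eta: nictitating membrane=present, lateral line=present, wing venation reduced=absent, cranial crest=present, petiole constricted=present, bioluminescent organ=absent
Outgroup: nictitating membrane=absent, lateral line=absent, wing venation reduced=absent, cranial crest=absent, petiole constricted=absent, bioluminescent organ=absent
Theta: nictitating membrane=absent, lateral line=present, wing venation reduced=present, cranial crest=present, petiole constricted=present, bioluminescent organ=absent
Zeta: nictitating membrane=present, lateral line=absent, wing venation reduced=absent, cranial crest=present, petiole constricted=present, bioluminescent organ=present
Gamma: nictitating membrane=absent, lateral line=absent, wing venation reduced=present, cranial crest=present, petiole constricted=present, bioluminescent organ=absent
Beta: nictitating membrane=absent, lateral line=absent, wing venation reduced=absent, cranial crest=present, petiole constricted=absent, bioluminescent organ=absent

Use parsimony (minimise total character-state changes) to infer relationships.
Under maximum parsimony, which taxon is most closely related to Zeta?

The outgroup has state 'absent' for every character, so 'present' is the derived state throughout.
nictitating membrane (derived state 'present') is shared by Eta and Zeta — a synapomorphy uniting that clade.
lateral line (state 'present') occurs in Eta and Theta but conflicts with the nesting implied by the other characters — most parsimoniously interpreted as homoplasy.
wing venation reduced: derived state 'present' in Gamma and Theta only — synapomorphy for {Gamma, Theta}.
cranial crest (derived state 'present') is shared by all ingroup taxa — unites the whole ingroup.
petiole constricted (derived state 'present') is shared by Eta, Gamma, Theta, and Zeta — a synapomorphy uniting that clade.
bioluminescent organ (derived state 'present') is unique to Zeta (autapomorphy; uninformative for grouping).
Most parsimonious ingroup topology: (((Gamma,Theta),(Zeta,Eta)),Beta).
Zeta and Eta form a cherry on this tree, so they are sister taxa.

Eta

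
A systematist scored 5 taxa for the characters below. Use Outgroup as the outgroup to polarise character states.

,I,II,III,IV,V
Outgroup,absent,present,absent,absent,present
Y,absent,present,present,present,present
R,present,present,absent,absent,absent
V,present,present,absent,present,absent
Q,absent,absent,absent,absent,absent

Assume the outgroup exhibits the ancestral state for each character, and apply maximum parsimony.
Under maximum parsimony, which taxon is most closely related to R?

V

Character polarity is set by the outgroup: the derived state is whichever differs from the outgroup's state, so for II, V the derived state is 'absent', and for the remaining characters it is 'present'.
I (derived state 'present') is shared by R and V — a synapomorphy uniting that clade.
II: derived state 'absent' in Q only — an autapomorphy, so it tells us nothing about relationships among taxa.
III (derived state 'present') is unique to Y (autapomorphy; uninformative for grouping).
IV (state 'present') occurs in V and Y but conflicts with the nesting implied by the other characters — most parsimoniously interpreted as homoplasy.
Only Q, R, and V show the derived state 'absent' for V, supporting them as a clade.
Most parsimonious ingroup topology: (Y,((R,V),Q)).
R and V form a cherry on this tree, so they are sister taxa.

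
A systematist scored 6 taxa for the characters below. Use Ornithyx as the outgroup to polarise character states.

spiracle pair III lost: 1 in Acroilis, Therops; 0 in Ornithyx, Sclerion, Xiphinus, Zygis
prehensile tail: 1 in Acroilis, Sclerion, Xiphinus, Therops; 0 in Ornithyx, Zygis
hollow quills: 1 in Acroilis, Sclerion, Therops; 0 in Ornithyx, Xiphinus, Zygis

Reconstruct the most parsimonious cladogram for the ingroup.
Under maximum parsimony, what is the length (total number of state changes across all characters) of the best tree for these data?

The outgroup has state '0' for every character, so '1' is the derived state throughout.
Only Acroilis and Therops show the derived state '1' for spiracle pair III lost, supporting them as a clade.
Only Acroilis, Sclerion, Therops, and Xiphinus show the derived state '1' for prehensile tail, supporting them as a clade.
hollow quills (derived state '1') is shared by Acroilis, Sclerion, and Therops — a synapomorphy uniting that clade.
Most parsimonious ingroup topology: ((((Acroilis,Therops),Sclerion),Xiphinus),Zygis).
Changes per character on this tree: spiracle pair III lost: 1; prehensile tail: 1; hollow quills: 1.
Total = 3.

3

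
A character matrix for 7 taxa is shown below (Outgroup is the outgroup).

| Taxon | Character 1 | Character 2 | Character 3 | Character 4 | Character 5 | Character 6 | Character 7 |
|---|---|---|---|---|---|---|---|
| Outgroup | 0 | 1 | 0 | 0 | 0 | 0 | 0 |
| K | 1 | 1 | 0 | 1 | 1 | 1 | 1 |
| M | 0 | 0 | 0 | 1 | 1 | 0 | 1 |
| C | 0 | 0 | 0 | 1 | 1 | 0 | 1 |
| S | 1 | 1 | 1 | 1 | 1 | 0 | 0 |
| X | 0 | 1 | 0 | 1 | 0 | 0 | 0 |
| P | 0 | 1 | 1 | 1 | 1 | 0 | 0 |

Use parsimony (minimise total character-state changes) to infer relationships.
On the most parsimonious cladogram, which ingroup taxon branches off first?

Character polarity is set by the outgroup: the derived state is whichever differs from the outgroup's state, so for Character 2 the derived state is '0', and for the remaining characters it is '1'.
Character 1 groups K and S, which is incompatible with the clades supported by the remaining characters; treating it as convergent (homoplasy) costs fewer steps than any alternative tree.
Character 2 (derived state '0') is shared by C and M — a synapomorphy uniting that clade.
Only P and S show the derived state '1' for Character 3, supporting them as a clade.
All ingroup taxa share the derived state '1' for Character 4; it defines the ingroup but does not resolve relationships within it.
Character 5: derived state '1' in C, K, M, P, and S only — synapomorphy for {C, K, M, P, S}.
Character 6: derived state '1' in K only — an autapomorphy, so it tells us nothing about relationships among taxa.
Character 7: derived state '1' in C, K, and M only — synapomorphy for {C, K, M}.
Most parsimonious ingroup topology: (((K,(M,C)),(S,P)),X).
X is sister to the clade containing all other ingroup taxa, so it is the earliest-diverging (most basal) ingroup lineage.

X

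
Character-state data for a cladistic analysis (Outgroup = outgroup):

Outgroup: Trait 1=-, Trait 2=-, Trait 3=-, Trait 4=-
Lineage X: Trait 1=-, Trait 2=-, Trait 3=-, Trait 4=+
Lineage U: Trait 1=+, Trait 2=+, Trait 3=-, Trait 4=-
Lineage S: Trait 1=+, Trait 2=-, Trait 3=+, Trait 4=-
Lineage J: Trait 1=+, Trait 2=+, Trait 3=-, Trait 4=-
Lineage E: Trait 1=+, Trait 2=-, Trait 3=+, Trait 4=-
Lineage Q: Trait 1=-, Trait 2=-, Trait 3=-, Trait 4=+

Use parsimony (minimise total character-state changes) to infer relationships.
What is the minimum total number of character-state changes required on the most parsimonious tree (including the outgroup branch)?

4

The outgroup has state '-' for every character, so '+' is the derived state throughout.
Trait 1 (derived state '+') is shared by Lineage E, Lineage J, Lineage S, and Lineage U — a synapomorphy uniting that clade.
Trait 2 (derived state '+') is shared by Lineage J and Lineage U — a synapomorphy uniting that clade.
Trait 3 (derived state '+') is shared by Lineage E and Lineage S — a synapomorphy uniting that clade.
Trait 4: derived state '+' in Lineage Q and Lineage X only — synapomorphy for {Lineage Q, Lineage X}.
Most parsimonious ingroup topology: ((Lineage X,Lineage Q),((Lineage U,Lineage J),(Lineage S,Lineage E))).
Changes per character on this tree: Trait 1: 1; Trait 2: 1; Trait 3: 1; Trait 4: 1.
Total = 4.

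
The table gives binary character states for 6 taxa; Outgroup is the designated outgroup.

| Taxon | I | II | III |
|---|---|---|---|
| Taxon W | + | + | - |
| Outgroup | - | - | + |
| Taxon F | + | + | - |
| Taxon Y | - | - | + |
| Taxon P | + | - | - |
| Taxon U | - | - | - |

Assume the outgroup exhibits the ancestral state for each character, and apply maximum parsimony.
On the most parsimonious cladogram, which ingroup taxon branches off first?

Character polarity is set by the outgroup: the derived state is whichever differs from the outgroup's state, so for III the derived state is '-', and for the remaining characters it is '+'.
Only Taxon F, Taxon P, and Taxon W show the derived state '+' for I, supporting them as a clade.
Only Taxon F and Taxon W show the derived state '+' for II, supporting them as a clade.
Only Taxon F, Taxon P, Taxon U, and Taxon W show the derived state '-' for III, supporting them as a clade.
Most parsimonious ingroup topology: (Taxon Y,(Taxon U,((Taxon W,Taxon F),Taxon P))).
Taxon Y is sister to the clade containing all other ingroup taxa, so it is the earliest-diverging (most basal) ingroup lineage.

Taxon Y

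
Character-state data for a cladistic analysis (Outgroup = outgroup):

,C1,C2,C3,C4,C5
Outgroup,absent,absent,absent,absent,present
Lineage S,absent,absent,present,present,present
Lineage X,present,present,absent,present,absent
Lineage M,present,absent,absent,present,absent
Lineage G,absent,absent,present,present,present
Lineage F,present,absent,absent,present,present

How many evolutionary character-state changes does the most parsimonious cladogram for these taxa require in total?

5

Character polarity is set by the outgroup: the derived state is whichever differs from the outgroup's state, so for C5 the derived state is 'absent', and for the remaining characters it is 'present'.
C1: derived state 'present' in Lineage F, Lineage M, and Lineage X only — synapomorphy for {Lineage F, Lineage M, Lineage X}.
C2 (derived state 'present') is unique to Lineage X (autapomorphy; uninformative for grouping).
C3: derived state 'present' in Lineage G and Lineage S only — synapomorphy for {Lineage G, Lineage S}.
C4 (derived state 'present') is shared by all ingroup taxa — unites the whole ingroup.
C5: derived state 'absent' in Lineage M and Lineage X only — synapomorphy for {Lineage M, Lineage X}.
Most parsimonious ingroup topology: ((Lineage S,Lineage G),((Lineage X,Lineage M),Lineage F)).
Changes per character on this tree: C1: 1; C2: 1; C3: 1; C4: 1; C5: 1.
Total = 5.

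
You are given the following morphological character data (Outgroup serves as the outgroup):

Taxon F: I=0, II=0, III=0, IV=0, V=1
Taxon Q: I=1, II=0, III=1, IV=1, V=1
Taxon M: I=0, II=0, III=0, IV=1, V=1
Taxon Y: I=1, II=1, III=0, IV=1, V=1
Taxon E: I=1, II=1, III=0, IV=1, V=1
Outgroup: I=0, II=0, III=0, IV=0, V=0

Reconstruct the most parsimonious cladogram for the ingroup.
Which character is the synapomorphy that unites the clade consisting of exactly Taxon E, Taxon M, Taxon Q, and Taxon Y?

The outgroup has state '0' for every character, so '1' is the derived state throughout.
I (derived state '1') is shared by Taxon E, Taxon Q, and Taxon Y — a synapomorphy uniting that clade.
II (derived state '1') is shared by Taxon E and Taxon Y — a synapomorphy uniting that clade.
III (derived state '1') is unique to Taxon Q (autapomorphy; uninformative for grouping).
Only Taxon E, Taxon M, Taxon Q, and Taxon Y show the derived state '1' for IV, supporting them as a clade.
V (derived state '1') is shared by all ingroup taxa — unites the whole ingroup.
Most parsimonious ingroup topology: ((((Taxon Y,Taxon E),Taxon Q),Taxon M),Taxon F).
The clade {Taxon E, Taxon M, Taxon Q, Taxon Y} is supported by IV: its derived state '1' occurs in exactly those taxa and in no other taxon (including the outgroup).

IV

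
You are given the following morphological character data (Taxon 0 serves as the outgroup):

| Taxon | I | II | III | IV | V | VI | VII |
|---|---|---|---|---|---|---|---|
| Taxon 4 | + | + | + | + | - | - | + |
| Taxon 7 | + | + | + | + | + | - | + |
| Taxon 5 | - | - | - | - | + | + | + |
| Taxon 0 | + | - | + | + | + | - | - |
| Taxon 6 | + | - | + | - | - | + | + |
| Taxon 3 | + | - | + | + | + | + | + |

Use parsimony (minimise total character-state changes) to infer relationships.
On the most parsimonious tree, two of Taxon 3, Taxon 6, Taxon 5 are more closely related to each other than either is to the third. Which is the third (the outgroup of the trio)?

Character polarity is set by the outgroup: the derived state is whichever differs from the outgroup's state, so for I, III, IV, V the derived state is '-', and for the remaining characters it is '+'.
I: derived state '-' in Taxon 5 only — an autapomorphy, so it tells us nothing about relationships among taxa.
Only Taxon 4 and Taxon 7 show the derived state '+' for II, supporting them as a clade.
III: derived state '-' in Taxon 5 only — an autapomorphy, so it tells us nothing about relationships among taxa.
IV (derived state '-') is shared by Taxon 5 and Taxon 6 — a synapomorphy uniting that clade.
V groups Taxon 4 and Taxon 6, which is incompatible with the clades supported by the remaining characters; treating it as convergent (homoplasy) costs fewer steps than any alternative tree.
Only Taxon 3, Taxon 5, and Taxon 6 show the derived state '+' for VI, supporting them as a clade.
All ingroup taxa share the derived state '+' for VII; it defines the ingroup but does not resolve relationships within it.
Most parsimonious ingroup topology: (((Taxon 6,Taxon 5),Taxon 3),(Taxon 4,Taxon 7)).
Taxon 6 and Taxon 5 share a more recent common ancestor with each other than either does with Taxon 3, so Taxon 3 is the least closely related of the three.

Taxon 3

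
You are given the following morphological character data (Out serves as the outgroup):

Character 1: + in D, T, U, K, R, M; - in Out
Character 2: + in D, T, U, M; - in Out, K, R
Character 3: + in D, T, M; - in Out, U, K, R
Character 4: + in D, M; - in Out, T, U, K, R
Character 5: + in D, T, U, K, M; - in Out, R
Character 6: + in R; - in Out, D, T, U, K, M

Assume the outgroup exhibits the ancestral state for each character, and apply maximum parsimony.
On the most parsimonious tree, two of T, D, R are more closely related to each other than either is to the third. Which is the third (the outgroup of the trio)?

R

The outgroup has state '-' for every character, so '+' is the derived state throughout.
All ingroup taxa share the derived state '+' for Character 1; it defines the ingroup but does not resolve relationships within it.
Character 2: derived state '+' in D, M, T, and U only — synapomorphy for {D, M, T, U}.
Character 3: derived state '+' in D, M, and T only — synapomorphy for {D, M, T}.
Character 4 (derived state '+') is shared by D and M — a synapomorphy uniting that clade.
Character 5: derived state '+' in D, K, M, T, and U only — synapomorphy for {D, K, M, T, U}.
Character 6 (derived state '+') is unique to R (autapomorphy; uninformative for grouping).
Most parsimonious ingroup topology: (((((D,M),T),U),K),R).
T and D share a more recent common ancestor with each other than either does with R, so R is the least closely related of the three.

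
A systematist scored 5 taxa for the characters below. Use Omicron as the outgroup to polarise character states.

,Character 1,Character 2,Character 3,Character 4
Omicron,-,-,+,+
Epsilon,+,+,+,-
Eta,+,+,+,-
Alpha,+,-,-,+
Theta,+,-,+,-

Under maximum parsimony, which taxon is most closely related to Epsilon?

Character polarity is set by the outgroup: the derived state is whichever differs from the outgroup's state, so for Character 3, Character 4 the derived state is '-', and for the remaining characters it is '+'.
All ingroup taxa share the derived state '+' for Character 1; it defines the ingroup but does not resolve relationships within it.
Only Epsilon and Eta show the derived state '+' for Character 2, supporting them as a clade.
Character 3 (derived state '-') is unique to Alpha (autapomorphy; uninformative for grouping).
Only Epsilon, Eta, and Theta show the derived state '-' for Character 4, supporting them as a clade.
Most parsimonious ingroup topology: (((Epsilon,Eta),Theta),Alpha).
Epsilon and Eta form a cherry on this tree, so they are sister taxa.

Eta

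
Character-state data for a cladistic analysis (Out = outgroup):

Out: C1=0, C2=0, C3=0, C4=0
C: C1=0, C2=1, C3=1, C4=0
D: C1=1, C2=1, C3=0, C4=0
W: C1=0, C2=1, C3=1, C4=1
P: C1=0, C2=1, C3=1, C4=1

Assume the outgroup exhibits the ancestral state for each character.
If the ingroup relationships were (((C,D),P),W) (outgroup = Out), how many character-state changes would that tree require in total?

Map each character onto (((C,D),P),W) (rooted by Out) and count the minimum state changes it requires (Fitch parsimony):
C1: 1; C2: 1; C3: 2; C4: 2.
Total tree length = 6.

6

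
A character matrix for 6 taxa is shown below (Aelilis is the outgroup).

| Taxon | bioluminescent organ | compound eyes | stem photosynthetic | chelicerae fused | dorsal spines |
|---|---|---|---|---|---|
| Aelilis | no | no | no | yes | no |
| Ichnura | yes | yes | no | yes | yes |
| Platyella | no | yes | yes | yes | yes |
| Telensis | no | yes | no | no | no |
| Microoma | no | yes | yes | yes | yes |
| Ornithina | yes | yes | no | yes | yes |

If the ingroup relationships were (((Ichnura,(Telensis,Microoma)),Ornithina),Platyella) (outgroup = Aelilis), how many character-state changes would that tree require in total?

Map each character onto (((Ichnura,(Telensis,Microoma)),Ornithina),Platyella) (rooted by Aelilis) and count the minimum state changes it requires (Fitch parsimony):
bioluminescent organ: 2; compound eyes: 1; stem photosynthetic: 2; chelicerae fused: 1; dorsal spines: 2.
Total tree length = 8.

8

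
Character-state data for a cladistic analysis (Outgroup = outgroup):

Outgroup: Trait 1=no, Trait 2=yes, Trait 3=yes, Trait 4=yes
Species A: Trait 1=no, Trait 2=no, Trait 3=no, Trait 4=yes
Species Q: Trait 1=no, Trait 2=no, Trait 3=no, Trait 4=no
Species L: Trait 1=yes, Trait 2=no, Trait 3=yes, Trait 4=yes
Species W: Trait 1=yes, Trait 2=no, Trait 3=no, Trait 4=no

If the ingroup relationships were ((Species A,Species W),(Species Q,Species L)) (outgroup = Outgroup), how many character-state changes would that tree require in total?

Map each character onto ((Species A,Species W),(Species Q,Species L)) (rooted by Outgroup) and count the minimum state changes it requires (Fitch parsimony):
Trait 1: 2; Trait 2: 1; Trait 3: 2; Trait 4: 2.
Total tree length = 7.

7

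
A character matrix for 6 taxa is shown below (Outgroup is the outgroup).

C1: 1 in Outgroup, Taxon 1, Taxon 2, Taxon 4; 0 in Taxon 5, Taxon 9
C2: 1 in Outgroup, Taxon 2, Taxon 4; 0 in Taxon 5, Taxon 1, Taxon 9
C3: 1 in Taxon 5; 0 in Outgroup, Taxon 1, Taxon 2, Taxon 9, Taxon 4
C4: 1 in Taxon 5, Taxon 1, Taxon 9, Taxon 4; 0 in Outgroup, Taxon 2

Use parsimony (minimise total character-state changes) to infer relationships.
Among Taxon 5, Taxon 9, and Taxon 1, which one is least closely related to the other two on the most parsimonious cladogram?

Taxon 1

Character polarity is set by the outgroup: the derived state is whichever differs from the outgroup's state, so for C1, C2 the derived state is '0', and for the remaining characters it is '1'.
C1: derived state '0' in Taxon 5 and Taxon 9 only — synapomorphy for {Taxon 5, Taxon 9}.
Only Taxon 1, Taxon 5, and Taxon 9 show the derived state '0' for C2, supporting them as a clade.
C3 (derived state '1') is unique to Taxon 5 (autapomorphy; uninformative for grouping).
Only Taxon 1, Taxon 4, Taxon 5, and Taxon 9 show the derived state '1' for C4, supporting them as a clade.
Most parsimonious ingroup topology: ((((Taxon 5,Taxon 9),Taxon 1),Taxon 4),Taxon 2).
Taxon 5 and Taxon 9 share a more recent common ancestor with each other than either does with Taxon 1, so Taxon 1 is the least closely related of the three.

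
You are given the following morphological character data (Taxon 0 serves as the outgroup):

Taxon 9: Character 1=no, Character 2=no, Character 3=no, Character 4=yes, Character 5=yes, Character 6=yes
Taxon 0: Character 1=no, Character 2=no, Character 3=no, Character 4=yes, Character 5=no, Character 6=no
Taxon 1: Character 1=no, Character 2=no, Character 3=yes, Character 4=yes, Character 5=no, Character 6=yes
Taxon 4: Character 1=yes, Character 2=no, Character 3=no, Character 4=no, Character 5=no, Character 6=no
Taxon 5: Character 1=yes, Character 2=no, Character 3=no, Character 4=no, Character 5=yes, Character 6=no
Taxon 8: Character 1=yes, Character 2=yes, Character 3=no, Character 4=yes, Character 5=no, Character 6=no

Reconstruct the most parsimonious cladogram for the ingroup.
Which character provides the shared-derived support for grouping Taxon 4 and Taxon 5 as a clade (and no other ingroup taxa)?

Character 4

Character polarity is set by the outgroup: the derived state is whichever differs from the outgroup's state, so for Character 4 the derived state is 'no', and for the remaining characters it is 'yes'.
Only Taxon 4, Taxon 5, and Taxon 8 show the derived state 'yes' for Character 1, supporting them as a clade.
Character 2: derived state 'yes' in Taxon 8 only — an autapomorphy, so it tells us nothing about relationships among taxa.
Character 3: derived state 'yes' in Taxon 1 only — an autapomorphy, so it tells us nothing about relationships among taxa.
Character 4: derived state 'no' in Taxon 4 and Taxon 5 only — synapomorphy for {Taxon 4, Taxon 5}.
Character 5 (state 'yes') occurs in Taxon 5 and Taxon 9 but conflicts with the nesting implied by the other characters — most parsimoniously interpreted as homoplasy.
Only Taxon 1 and Taxon 9 show the derived state 'yes' for Character 6, supporting them as a clade.
Most parsimonious ingroup topology: ((Taxon 9,Taxon 1),(Taxon 8,(Taxon 4,Taxon 5))).
The clade {Taxon 4, Taxon 5} is supported by Character 4: its derived state 'no' occurs in exactly those taxa and in no other taxon (including the outgroup).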